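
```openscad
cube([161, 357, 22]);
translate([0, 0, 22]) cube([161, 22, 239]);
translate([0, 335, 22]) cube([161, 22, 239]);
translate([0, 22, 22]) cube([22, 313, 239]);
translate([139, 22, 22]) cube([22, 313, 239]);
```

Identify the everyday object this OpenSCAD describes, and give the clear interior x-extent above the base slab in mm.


An open box. The internal width is 117 mm.

A 161×357 base slab with four walls standing on it — an open box. The base is 161 mm wide and the walls are 22 mm thick, so the internal width is 161 − 2 × 22 = 117 mm.


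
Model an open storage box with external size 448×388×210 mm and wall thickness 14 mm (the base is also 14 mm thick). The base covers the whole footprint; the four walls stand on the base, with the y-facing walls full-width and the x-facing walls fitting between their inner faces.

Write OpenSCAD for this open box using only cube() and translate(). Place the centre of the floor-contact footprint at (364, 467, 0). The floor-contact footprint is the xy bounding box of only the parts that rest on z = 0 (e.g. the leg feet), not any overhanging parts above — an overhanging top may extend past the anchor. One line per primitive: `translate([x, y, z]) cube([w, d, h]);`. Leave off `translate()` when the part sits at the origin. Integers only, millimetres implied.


translate([140, 273, 0]) cube([448, 388, 14]);
translate([140, 273, 14]) cube([448, 14, 196]);
translate([140, 647, 14]) cube([448, 14, 196]);
translate([140, 287, 14]) cube([14, 360, 196]);
translate([574, 287, 14]) cube([14, 360, 196]);


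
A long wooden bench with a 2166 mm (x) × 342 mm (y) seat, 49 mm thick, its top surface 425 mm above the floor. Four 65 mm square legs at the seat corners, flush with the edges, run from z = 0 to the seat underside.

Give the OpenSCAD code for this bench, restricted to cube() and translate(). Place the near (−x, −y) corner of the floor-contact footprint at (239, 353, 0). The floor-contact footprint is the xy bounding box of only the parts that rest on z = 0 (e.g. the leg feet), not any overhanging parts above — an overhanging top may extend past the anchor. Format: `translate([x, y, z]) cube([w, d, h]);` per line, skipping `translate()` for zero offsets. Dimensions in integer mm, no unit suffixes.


// leg_h = 425 − 49 = 376
translate([239, 353, 376]) cube([2166, 342, 49]);
translate([239, 353, 0]) cube([65, 65, 376]);
translate([239, 630, 0]) cube([65, 65, 376]);
translate([2340, 353, 0]) cube([65, 65, 376]);
translate([2340, 630, 0]) cube([65, 65, 376]);


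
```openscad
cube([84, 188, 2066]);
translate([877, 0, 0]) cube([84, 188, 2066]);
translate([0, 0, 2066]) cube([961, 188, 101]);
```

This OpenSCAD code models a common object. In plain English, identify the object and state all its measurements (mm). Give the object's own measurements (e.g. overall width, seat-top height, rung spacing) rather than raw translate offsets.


A door frame. The clear opening is 793 mm wide and 2066 mm high. Two 84 mm wide jambs, 188 mm deep, stand either side of the opening from the floor to the top of the opening. A 101 mm thick head sits across the top of both jambs, spanning the full outside width of the frame.


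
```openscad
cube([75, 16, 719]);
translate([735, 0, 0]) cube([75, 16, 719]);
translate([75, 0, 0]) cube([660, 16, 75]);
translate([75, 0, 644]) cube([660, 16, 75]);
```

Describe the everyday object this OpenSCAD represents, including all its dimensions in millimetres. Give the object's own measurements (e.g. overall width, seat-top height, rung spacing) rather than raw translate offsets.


A rectangular picture frame lying in the x–z plane (depth along y). The opening is 660 mm wide (x) by 569 mm tall (z), surrounded by a border 75 mm wide on all four sides. The frame is 16 mm deep and is made of two full-height vertical stiles with two horizontal rails fitted between them.


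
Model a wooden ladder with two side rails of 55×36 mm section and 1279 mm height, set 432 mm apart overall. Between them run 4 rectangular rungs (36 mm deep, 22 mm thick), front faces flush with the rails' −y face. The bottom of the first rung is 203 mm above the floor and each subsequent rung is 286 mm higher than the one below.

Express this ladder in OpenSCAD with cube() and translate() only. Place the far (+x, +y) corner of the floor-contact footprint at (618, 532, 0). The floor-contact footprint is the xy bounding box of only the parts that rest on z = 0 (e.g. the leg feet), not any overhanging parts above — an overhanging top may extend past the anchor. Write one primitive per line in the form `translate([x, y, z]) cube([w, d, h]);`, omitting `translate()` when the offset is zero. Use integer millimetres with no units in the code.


// rung span = 432 - 2*55 = 322
// rung[k] z = 203 + k*286
translate([186, 496, 0]) cube([55, 36, 1279]);
translate([563, 496, 0]) cube([55, 36, 1279]);
translate([241, 496, 203]) cube([322, 36, 22]);
translate([241, 496, 489]) cube([322, 36, 22]);
translate([241, 496, 775]) cube([322, 36, 22]);
translate([241, 496, 1061]) cube([322, 36, 22]);


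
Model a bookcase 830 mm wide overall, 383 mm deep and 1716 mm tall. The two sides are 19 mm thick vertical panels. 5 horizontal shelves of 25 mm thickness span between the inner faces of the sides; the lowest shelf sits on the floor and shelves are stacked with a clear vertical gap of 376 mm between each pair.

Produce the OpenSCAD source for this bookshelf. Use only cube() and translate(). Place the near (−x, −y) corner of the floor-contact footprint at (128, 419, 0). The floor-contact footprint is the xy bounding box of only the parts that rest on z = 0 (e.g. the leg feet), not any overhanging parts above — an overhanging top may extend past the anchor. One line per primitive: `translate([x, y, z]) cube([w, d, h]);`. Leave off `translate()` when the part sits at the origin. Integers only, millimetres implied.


translate([128, 419, 0]) cube([19, 383, 1716]);
translate([939, 419, 0]) cube([19, 383, 1716]);
translate([147, 419, 0]) cube([792, 383, 25]);
translate([147, 419, 401]) cube([792, 383, 25]);
translate([147, 419, 802]) cube([792, 383, 25]);
translate([147, 419, 1203]) cube([792, 383, 25]);
translate([147, 419, 1604]) cube([792, 383, 25]);


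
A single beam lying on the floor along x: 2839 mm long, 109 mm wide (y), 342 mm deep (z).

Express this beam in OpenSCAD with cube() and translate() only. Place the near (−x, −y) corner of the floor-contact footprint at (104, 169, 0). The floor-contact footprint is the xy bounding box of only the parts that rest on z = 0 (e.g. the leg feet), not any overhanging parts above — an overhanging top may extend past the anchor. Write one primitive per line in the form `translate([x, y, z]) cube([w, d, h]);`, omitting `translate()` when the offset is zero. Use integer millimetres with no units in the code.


translate([104, 169, 0]) cube([2839, 109, 342]);


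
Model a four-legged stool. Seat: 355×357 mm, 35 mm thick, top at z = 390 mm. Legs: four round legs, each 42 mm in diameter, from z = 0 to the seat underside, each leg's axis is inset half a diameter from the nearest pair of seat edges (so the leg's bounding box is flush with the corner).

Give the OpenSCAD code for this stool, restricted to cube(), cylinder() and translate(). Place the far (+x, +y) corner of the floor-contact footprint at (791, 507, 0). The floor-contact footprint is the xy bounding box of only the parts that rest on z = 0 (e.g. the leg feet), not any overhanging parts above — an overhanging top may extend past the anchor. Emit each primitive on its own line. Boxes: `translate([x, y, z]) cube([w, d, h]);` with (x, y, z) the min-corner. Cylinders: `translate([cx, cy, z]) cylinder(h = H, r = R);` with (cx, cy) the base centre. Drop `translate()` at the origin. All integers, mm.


// leg_h = 390 - 35 = 355
translate([436, 150, 355]) cube([355, 357, 35]);
translate([457, 171, 0]) cylinder(h = 355, r = 21);
translate([770, 171, 0]) cylinder(h = 355, r = 21);
translate([457, 486, 0]) cylinder(h = 355, r = 21);
translate([770, 486, 0]) cylinder(h = 355, r = 21);


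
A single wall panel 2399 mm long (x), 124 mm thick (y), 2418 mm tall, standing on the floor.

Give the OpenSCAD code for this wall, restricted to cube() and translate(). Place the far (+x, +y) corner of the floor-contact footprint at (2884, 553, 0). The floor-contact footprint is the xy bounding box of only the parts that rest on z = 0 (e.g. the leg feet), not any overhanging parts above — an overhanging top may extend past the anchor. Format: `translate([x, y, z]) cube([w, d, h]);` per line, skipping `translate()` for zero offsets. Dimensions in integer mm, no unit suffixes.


translate([485, 429, 0]) cube([2399, 124, 2418]);


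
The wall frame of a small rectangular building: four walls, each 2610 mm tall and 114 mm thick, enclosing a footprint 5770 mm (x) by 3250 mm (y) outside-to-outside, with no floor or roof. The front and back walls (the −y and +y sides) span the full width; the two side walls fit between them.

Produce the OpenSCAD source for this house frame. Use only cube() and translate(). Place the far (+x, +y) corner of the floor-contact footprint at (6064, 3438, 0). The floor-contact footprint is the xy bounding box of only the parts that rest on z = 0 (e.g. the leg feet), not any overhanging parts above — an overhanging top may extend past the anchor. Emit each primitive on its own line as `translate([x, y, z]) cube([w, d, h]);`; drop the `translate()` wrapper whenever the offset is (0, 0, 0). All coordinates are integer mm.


translate([294, 188, 0]) cube([5770, 114, 2610]);
translate([294, 3324, 0]) cube([5770, 114, 2610]);
translate([294, 302, 0]) cube([114, 3022, 2610]);
translate([5950, 302, 0]) cube([114, 3022, 2610]);


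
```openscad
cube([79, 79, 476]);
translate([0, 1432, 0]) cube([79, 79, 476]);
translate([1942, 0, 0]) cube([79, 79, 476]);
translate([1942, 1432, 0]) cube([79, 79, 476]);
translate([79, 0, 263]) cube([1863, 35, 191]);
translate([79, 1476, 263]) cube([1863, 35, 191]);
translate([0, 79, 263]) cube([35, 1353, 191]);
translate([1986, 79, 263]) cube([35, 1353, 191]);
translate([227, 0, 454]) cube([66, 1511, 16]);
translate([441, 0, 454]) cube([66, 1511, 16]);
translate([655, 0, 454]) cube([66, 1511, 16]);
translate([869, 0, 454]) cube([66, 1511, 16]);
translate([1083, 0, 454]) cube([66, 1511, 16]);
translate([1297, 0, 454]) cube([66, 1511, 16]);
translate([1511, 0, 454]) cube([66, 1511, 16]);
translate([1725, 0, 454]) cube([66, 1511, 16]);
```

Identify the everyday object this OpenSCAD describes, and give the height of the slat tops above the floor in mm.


A bed frame. The slat-top height is 470 mm.

Four posts, four rails, and a row of slats — a bed frame. Slats sit on the rails at z = 263 + 191 = 454; with slat thickness 16, the top is 470 mm.


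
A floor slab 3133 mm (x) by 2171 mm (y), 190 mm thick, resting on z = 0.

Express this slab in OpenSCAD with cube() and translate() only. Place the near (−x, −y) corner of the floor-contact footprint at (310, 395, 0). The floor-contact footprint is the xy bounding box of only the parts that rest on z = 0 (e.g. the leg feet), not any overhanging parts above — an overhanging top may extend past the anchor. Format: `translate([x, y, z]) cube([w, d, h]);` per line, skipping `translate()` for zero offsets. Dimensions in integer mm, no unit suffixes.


translate([310, 395, 0]) cube([3133, 2171, 190]);


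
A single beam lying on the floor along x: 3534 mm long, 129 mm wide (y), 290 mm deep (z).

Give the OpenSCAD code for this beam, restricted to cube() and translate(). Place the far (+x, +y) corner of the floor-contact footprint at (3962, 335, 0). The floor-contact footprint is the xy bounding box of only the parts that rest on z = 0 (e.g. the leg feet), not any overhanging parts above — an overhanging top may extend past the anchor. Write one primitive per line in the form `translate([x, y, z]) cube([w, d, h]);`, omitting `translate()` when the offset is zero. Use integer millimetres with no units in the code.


translate([428, 206, 0]) cube([3534, 129, 290]);


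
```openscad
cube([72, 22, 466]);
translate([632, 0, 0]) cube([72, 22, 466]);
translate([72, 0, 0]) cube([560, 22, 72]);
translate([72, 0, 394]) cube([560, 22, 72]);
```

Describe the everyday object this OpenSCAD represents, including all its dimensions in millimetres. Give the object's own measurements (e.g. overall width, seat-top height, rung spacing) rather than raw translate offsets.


A rectangular picture frame lying in the x–z plane (depth along y). The opening is 560 mm wide (x) by 322 mm tall (z), surrounded by a border 72 mm wide on all four sides. The frame is 22 mm deep and is made of two full-height vertical stiles with two horizontal rails fitted between them.


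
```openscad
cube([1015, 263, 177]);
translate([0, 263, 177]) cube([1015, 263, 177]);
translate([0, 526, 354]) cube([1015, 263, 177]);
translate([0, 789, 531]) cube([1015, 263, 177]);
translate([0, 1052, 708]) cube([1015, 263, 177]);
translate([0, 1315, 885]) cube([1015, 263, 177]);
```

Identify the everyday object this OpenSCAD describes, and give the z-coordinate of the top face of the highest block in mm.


A staircase. The total rise is 1062 mm.

6 identical blocks, each offset up and back from the previous — a staircase. Each step is 177 mm tall and there are 6 of them, so the total rise is 6 × 177 = 1062 mm.


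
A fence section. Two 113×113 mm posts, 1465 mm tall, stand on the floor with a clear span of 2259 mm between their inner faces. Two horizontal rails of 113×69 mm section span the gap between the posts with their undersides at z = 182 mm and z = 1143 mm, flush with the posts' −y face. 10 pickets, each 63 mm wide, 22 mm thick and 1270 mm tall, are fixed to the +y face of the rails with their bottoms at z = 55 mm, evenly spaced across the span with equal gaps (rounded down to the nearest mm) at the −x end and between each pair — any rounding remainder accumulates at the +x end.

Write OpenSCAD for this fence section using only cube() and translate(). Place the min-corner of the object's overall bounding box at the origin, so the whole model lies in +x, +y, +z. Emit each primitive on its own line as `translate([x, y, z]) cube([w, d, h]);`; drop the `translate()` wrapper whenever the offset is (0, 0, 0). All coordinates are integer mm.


cube([113, 113, 1465]);
translate([2372, 0, 0]) cube([113, 113, 1465]);
translate([113, 0, 182]) cube([2259, 113, 69]);
translate([113, 0, 1143]) cube([2259, 113, 69]);
translate([261, 113, 55]) cube([63, 22, 1270]);
translate([472, 113, 55]) cube([63, 22, 1270]);
translate([683, 113, 55]) cube([63, 22, 1270]);
translate([894, 113, 55]) cube([63, 22, 1270]);
translate([1105, 113, 55]) cube([63, 22, 1270]);
translate([1316, 113, 55]) cube([63, 22, 1270]);
translate([1527, 113, 55]) cube([63, 22, 1270]);
translate([1738, 113, 55]) cube([63, 22, 1270]);
translate([1949, 113, 55]) cube([63, 22, 1270]);
translate([2160, 113, 55]) cube([63, 22, 1270]);


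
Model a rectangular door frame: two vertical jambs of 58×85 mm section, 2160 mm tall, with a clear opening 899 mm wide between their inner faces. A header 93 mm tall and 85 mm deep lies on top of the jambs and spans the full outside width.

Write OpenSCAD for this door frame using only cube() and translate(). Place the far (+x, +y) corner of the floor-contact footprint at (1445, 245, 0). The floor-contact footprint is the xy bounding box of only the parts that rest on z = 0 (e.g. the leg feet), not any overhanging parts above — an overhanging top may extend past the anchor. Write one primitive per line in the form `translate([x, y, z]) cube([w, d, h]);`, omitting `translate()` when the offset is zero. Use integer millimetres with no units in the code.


translate([430, 160, 0]) cube([58, 85, 2160]);
translate([1387, 160, 0]) cube([58, 85, 2160]);
translate([430, 160, 2160]) cube([1015, 85, 93]);


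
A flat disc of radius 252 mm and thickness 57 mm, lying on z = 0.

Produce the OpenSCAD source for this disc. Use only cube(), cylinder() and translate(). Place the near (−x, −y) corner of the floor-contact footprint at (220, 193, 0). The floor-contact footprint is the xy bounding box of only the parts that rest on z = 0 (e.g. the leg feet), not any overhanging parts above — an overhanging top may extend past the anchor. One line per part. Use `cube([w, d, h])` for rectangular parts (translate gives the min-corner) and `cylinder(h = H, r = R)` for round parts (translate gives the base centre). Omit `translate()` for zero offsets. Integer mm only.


translate([472, 445, 0]) cylinder(h = 57, r = 252);


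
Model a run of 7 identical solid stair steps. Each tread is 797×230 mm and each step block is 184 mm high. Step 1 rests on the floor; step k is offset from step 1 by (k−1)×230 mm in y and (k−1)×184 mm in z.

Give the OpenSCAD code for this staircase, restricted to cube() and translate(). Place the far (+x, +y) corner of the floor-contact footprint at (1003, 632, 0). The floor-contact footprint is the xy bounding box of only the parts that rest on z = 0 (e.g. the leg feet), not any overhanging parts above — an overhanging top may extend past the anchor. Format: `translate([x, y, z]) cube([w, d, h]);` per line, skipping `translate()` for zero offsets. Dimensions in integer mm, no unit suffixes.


translate([206, 402, 0]) cube([797, 230, 184]);
translate([206, 632, 184]) cube([797, 230, 184]);
translate([206, 862, 368]) cube([797, 230, 184]);
translate([206, 1092, 552]) cube([797, 230, 184]);
translate([206, 1322, 736]) cube([797, 230, 184]);
translate([206, 1552, 920]) cube([797, 230, 184]);
translate([206, 1782, 1104]) cube([797, 230, 184]);


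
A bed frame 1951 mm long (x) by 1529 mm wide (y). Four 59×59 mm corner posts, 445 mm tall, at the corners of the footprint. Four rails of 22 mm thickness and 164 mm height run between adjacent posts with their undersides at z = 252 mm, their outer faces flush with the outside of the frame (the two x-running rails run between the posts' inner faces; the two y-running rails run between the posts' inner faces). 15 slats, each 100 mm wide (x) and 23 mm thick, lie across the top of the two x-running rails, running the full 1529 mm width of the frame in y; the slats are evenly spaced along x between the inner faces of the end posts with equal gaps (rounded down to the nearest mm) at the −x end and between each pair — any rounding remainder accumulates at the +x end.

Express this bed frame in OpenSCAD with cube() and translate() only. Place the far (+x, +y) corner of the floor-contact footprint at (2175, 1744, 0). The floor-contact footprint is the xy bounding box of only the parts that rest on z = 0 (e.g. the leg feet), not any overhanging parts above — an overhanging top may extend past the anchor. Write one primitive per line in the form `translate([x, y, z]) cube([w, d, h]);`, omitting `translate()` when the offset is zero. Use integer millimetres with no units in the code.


translate([224, 215, 0]) cube([59, 59, 445]);
translate([224, 1685, 0]) cube([59, 59, 445]);
translate([2116, 215, 0]) cube([59, 59, 445]);
translate([2116, 1685, 0]) cube([59, 59, 445]);
translate([283, 215, 252]) cube([1833, 22, 164]);
translate([283, 1722, 252]) cube([1833, 22, 164]);
translate([224, 274, 252]) cube([22, 1411, 164]);
translate([2153, 274, 252]) cube([22, 1411, 164]);
translate([303, 215, 416]) cube([100, 1529, 23]);
translate([423, 215, 416]) cube([100, 1529, 23]);
translate([543, 215, 416]) cube([100, 1529, 23]);
translate([663, 215, 416]) cube([100, 1529, 23]);
translate([783, 215, 416]) cube([100, 1529, 23]);
translate([903, 215, 416]) cube([100, 1529, 23]);
translate([1023, 215, 416]) cube([100, 1529, 23]);
translate([1143, 215, 416]) cube([100, 1529, 23]);
translate([1263, 215, 416]) cube([100, 1529, 23]);
translate([1383, 215, 416]) cube([100, 1529, 23]);
translate([1503, 215, 416]) cube([100, 1529, 23]);
translate([1623, 215, 416]) cube([100, 1529, 23]);
translate([1743, 215, 416]) cube([100, 1529, 23]);
translate([1863, 215, 416]) cube([100, 1529, 23]);
translate([1983, 215, 416]) cube([100, 1529, 23]);


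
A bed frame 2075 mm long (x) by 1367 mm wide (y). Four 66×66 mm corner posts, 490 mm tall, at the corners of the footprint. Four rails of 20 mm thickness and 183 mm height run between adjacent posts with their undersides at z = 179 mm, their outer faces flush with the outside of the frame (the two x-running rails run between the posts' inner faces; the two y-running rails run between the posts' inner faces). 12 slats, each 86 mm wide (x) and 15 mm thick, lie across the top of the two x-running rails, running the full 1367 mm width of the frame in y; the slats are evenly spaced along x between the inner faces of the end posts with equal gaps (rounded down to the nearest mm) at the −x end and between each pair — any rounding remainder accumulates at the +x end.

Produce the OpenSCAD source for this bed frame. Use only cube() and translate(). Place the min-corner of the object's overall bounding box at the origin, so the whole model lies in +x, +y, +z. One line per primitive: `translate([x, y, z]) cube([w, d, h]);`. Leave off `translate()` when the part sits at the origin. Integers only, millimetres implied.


cube([66, 66, 490]);
translate([0, 1301, 0]) cube([66, 66, 490]);
translate([2009, 0, 0]) cube([66, 66, 490]);
translate([2009, 1301, 0]) cube([66, 66, 490]);
translate([66, 0, 179]) cube([1943, 20, 183]);
translate([66, 1347, 179]) cube([1943, 20, 183]);
translate([0, 66, 179]) cube([20, 1235, 183]);
translate([2055, 66, 179]) cube([20, 1235, 183]);
translate([136, 0, 362]) cube([86, 1367, 15]);
translate([292, 0, 362]) cube([86, 1367, 15]);
translate([448, 0, 362]) cube([86, 1367, 15]);
translate([604, 0, 362]) cube([86, 1367, 15]);
translate([760, 0, 362]) cube([86, 1367, 15]);
translate([916, 0, 362]) cube([86, 1367, 15]);
translate([1072, 0, 362]) cube([86, 1367, 15]);
translate([1228, 0, 362]) cube([86, 1367, 15]);
translate([1384, 0, 362]) cube([86, 1367, 15]);
translate([1540, 0, 362]) cube([86, 1367, 15]);
translate([1696, 0, 362]) cube([86, 1367, 15]);
translate([1852, 0, 362]) cube([86, 1367, 15]);


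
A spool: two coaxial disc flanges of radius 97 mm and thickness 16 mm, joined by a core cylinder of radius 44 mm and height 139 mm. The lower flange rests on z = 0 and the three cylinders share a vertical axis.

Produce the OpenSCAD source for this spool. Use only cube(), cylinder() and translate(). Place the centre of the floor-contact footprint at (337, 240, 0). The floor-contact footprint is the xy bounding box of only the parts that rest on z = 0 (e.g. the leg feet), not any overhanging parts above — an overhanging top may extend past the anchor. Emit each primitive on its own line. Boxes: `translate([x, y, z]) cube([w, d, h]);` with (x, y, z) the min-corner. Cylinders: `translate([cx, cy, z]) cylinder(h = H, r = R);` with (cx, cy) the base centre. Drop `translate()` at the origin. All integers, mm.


translate([337, 240, 0]) cylinder(h = 16, r = 97);
translate([337, 240, 16]) cylinder(h = 139, r = 44);
translate([337, 240, 155]) cylinder(h = 16, r = 97);


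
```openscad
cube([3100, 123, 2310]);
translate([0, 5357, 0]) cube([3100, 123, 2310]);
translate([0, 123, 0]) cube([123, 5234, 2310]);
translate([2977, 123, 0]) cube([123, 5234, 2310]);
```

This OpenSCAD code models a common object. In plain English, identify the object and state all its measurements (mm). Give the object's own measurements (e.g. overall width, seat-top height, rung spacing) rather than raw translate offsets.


The wall frame of a small rectangular building: four walls, each 2310 mm tall and 123 mm thick, enclosing a footprint 3100 mm (x) by 5480 mm (y) outside-to-outside, with no floor or roof. The front and back walls (the −y and +y sides) span the full width; the two side walls fit between them.


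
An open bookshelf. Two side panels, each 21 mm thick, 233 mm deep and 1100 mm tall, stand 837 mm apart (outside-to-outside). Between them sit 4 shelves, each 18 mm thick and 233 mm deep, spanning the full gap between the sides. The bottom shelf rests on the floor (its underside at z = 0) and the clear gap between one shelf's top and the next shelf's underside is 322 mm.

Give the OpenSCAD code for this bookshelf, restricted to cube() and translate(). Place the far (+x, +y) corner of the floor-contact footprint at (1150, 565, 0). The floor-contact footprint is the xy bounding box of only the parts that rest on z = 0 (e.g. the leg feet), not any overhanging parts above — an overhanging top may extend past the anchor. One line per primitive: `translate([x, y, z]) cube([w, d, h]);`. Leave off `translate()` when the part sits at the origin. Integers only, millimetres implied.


translate([313, 332, 0]) cube([21, 233, 1100]);
translate([1129, 332, 0]) cube([21, 233, 1100]);
translate([334, 332, 0]) cube([795, 233, 18]);
translate([334, 332, 340]) cube([795, 233, 18]);
translate([334, 332, 680]) cube([795, 233, 18]);
translate([334, 332, 1020]) cube([795, 233, 18]);


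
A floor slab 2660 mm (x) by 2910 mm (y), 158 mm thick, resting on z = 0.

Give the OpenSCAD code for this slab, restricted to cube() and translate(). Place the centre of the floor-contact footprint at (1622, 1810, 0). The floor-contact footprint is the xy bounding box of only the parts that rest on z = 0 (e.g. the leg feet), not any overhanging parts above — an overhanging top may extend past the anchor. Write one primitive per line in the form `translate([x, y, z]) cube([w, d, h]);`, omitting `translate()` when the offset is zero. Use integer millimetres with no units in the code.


translate([292, 355, 0]) cube([2660, 2910, 158]);


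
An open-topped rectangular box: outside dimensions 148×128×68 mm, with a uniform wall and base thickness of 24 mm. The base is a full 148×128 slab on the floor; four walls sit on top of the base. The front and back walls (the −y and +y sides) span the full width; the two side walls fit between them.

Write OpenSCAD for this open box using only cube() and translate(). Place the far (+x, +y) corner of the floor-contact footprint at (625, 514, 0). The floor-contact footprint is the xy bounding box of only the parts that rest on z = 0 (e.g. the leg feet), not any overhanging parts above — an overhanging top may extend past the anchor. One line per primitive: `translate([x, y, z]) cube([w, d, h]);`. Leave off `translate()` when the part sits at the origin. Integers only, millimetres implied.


translate([477, 386, 0]) cube([148, 128, 24]);
translate([477, 386, 24]) cube([148, 24, 44]);
translate([477, 490, 24]) cube([148, 24, 44]);
translate([477, 410, 24]) cube([24, 80, 44]);
translate([601, 410, 24]) cube([24, 80, 44]);


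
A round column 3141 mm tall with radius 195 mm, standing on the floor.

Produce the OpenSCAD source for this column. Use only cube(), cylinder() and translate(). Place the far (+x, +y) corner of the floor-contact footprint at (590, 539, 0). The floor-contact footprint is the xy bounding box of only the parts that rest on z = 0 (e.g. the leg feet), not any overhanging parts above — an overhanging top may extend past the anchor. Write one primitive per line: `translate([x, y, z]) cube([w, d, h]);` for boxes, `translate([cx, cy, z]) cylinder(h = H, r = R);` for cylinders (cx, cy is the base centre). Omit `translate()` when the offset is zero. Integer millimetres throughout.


translate([395, 344, 0]) cylinder(h = 3141, r = 195);


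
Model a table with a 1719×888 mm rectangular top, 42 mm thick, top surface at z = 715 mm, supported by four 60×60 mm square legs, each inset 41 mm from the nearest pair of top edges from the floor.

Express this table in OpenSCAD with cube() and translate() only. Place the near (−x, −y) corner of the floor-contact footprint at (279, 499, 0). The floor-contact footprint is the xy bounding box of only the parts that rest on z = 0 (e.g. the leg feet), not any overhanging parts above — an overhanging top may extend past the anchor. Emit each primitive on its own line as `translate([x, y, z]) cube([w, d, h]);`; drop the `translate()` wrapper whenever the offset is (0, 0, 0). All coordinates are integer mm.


translate([238, 458, 673]) cube([1719, 888, 42]);
translate([279, 499, 0]) cube([60, 60, 673]);
translate([1856, 499, 0]) cube([60, 60, 673]);
translate([279, 1245, 0]) cube([60, 60, 673]);
translate([1856, 1245, 0]) cube([60, 60, 673]);


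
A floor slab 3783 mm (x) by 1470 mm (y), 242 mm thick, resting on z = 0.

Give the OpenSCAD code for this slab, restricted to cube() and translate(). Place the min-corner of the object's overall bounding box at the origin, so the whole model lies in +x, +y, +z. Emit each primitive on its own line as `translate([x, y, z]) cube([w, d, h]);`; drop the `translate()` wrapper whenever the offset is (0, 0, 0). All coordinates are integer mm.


cube([3783, 1470, 242]);


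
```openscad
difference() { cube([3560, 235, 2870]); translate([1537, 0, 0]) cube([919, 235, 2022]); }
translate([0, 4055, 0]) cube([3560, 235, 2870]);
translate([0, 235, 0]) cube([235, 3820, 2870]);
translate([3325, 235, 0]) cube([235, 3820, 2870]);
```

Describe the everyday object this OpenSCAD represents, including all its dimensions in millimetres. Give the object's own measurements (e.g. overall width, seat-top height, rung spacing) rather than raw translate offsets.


A single room: four walls, each 2870 mm tall and 235 mm thick, enclosing an outside footprint 3560×4290 mm (x × y), no floor or roof. The front and back walls (−y and +y sides) run the full x-width; the side walls fit between their inner faces. A door opening 919 mm wide and 2022 mm tall is cut through the front wall from the floor up, its −x edge 1537 mm from the wall's −x end.


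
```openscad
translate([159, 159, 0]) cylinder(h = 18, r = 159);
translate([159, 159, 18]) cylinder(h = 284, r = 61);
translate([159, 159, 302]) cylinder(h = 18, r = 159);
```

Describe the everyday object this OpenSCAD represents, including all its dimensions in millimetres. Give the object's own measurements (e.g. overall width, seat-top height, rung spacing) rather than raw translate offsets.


A spool: two coaxial disc flanges of radius 159 mm and thickness 18 mm, joined by a core cylinder of radius 61 mm and height 284 mm. The lower flange rests on z = 0 and the three cylinders share a vertical axis.


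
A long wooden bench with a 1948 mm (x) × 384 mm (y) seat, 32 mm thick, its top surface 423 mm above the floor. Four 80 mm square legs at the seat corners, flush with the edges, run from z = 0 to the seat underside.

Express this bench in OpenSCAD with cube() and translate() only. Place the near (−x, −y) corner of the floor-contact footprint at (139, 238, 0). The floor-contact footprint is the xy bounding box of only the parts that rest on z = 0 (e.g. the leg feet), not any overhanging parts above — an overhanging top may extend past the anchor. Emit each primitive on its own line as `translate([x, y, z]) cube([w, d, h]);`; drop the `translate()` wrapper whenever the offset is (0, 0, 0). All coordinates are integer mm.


// leg_h = 423 − 32 = 391
translate([139, 238, 391]) cube([1948, 384, 32]);
translate([139, 238, 0]) cube([80, 80, 391]);
translate([139, 542, 0]) cube([80, 80, 391]);
translate([2007, 238, 0]) cube([80, 80, 391]);
translate([2007, 542, 0]) cube([80, 80, 391]);


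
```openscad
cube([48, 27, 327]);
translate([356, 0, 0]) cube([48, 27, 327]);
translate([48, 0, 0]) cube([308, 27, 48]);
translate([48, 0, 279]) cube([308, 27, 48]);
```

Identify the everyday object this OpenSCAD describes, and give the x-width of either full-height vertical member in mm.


A picture frame. The border width is 48 mm.

Four thin pieces enclosing a rectangular opening — a picture frame. The two full-height stiles are 327 mm tall; the top rail sits at z = 279 and is 48 mm tall, so the border above the opening is 327 − 279 = 48 mm, matching the stile x-width.


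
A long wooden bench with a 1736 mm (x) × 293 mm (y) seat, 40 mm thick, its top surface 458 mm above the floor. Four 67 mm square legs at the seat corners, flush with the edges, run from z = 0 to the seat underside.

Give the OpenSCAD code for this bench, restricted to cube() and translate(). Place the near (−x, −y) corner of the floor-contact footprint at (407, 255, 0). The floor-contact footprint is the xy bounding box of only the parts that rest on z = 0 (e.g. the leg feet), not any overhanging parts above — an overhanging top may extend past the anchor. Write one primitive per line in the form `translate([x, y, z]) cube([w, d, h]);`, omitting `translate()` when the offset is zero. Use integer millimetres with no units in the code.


translate([407, 255, 418]) cube([1736, 293, 40]);
translate([407, 255, 0]) cube([67, 67, 418]);
translate([407, 481, 0]) cube([67, 67, 418]);
translate([2076, 255, 0]) cube([67, 67, 418]);
translate([2076, 481, 0]) cube([67, 67, 418]);


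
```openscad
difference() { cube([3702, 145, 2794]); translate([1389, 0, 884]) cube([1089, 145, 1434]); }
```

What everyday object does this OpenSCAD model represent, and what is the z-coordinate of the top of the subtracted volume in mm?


A wall with a window opening. The window head height is 2318 mm.

A wall with a rectangular opening subtracted — a window. Sill at z = 884, opening 1434 mm tall, so the head is at 884 + 1434 = 2318 mm.


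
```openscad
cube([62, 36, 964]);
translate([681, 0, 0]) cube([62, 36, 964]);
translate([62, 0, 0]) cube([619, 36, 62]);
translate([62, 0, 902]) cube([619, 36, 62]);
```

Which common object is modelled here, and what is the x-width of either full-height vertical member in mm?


A picture frame. The border width is 62 mm.

Four thin pieces enclosing a rectangular opening — a picture frame. The two full-height stiles are 964 mm tall; the top rail sits at z = 902 and is 62 mm tall, so the border above the opening is 964 − 902 = 62 mm, matching the stile x-width.


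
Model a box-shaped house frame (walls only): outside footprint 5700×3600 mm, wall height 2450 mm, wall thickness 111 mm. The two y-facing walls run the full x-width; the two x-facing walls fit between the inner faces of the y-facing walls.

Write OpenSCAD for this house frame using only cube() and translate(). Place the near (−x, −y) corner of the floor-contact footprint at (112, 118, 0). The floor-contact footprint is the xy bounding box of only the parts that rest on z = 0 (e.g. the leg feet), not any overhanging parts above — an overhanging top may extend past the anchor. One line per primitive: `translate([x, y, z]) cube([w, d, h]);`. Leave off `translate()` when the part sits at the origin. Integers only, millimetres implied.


translate([112, 118, 0]) cube([5700, 111, 2450]);
translate([112, 3607, 0]) cube([5700, 111, 2450]);
translate([112, 229, 0]) cube([111, 3378, 2450]);
translate([5701, 229, 0]) cube([111, 3378, 2450]);


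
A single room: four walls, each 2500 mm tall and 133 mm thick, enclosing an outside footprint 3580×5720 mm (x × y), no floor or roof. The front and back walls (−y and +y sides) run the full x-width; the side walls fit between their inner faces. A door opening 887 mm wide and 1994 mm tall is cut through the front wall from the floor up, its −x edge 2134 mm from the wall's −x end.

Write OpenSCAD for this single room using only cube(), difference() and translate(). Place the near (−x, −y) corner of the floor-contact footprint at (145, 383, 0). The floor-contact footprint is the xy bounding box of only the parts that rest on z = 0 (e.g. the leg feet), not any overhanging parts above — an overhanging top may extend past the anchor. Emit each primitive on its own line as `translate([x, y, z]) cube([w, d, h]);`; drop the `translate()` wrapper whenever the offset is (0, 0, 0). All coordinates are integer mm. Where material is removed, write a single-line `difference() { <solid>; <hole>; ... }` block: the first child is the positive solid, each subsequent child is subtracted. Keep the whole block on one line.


difference() { translate([145, 383, 0]) cube([3580, 133, 2500]); translate([2279, 383, 0]) cube([887, 133, 1994]); }
translate([145, 5970, 0]) cube([3580, 133, 2500]);
translate([145, 516, 0]) cube([133, 5454, 2500]);
translate([3592, 516, 0]) cube([133, 5454, 2500]);


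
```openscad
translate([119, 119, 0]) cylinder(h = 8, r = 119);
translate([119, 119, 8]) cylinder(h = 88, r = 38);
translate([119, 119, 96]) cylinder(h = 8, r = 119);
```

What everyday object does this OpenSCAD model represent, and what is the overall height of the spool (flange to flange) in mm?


A spool. The overall height is 104 mm.

Three coaxial cylinders, large–small–large — a spool. Two 8 mm flanges and a 88 mm core give 8 + 88 + 8 = 104 mm.


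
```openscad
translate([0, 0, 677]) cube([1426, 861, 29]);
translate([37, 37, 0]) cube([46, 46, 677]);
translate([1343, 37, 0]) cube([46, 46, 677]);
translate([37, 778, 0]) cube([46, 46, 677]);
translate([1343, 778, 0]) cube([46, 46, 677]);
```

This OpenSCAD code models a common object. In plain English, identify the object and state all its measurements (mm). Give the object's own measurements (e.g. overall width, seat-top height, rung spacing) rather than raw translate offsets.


A rectangular dining table. The top is 1426×861×29 mm with its upper surface at z = 706 mm. It stands on four 46×46 mm square legs, each inset 37 mm from the nearest pair of top edges, running from the floor to the underside of the top.


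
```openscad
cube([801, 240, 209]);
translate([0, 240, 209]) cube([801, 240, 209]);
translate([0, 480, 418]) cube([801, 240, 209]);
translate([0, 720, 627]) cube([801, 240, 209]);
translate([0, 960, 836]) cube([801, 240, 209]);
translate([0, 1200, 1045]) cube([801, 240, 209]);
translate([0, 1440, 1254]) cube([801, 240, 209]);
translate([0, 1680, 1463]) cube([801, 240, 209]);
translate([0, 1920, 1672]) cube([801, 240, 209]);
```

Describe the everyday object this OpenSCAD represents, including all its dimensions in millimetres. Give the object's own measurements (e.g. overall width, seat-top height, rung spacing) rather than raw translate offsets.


A straight staircase of 9 solid steps. Each step is 801 mm wide (x), 240 mm deep (y, the going) and 209 mm tall (the rise). The first step rests on the floor; each subsequent step sits one going further in +y and one rise higher in +z, directly behind and above the previous step with no overlap.


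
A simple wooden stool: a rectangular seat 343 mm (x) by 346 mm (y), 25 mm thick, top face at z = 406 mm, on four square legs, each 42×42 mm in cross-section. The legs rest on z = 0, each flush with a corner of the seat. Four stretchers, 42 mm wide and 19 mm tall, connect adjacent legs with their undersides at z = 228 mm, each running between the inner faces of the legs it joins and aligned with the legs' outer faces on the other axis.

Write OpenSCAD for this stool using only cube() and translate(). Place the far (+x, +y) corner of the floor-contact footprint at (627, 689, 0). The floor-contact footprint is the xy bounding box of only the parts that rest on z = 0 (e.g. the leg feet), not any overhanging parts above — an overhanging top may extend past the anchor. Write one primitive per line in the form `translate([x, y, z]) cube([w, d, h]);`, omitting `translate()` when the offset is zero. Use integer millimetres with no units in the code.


translate([284, 343, 381]) cube([343, 346, 25]);
translate([284, 343, 0]) cube([42, 42, 381]);
translate([585, 343, 0]) cube([42, 42, 381]);
translate([284, 647, 0]) cube([42, 42, 381]);
translate([585, 647, 0]) cube([42, 42, 381]);
translate([326, 343, 228]) cube([259, 42, 19]);
translate([326, 647, 228]) cube([259, 42, 19]);
translate([284, 385, 228]) cube([42, 262, 19]);
translate([585, 385, 228]) cube([42, 262, 19]);


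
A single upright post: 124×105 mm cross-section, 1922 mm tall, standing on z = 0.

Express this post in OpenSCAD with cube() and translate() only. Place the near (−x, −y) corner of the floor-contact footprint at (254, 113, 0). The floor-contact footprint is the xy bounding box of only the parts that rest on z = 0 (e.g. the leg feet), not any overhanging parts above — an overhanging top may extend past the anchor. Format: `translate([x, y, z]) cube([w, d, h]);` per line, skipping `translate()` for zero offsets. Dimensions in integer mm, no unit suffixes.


translate([254, 113, 0]) cube([124, 105, 1922]);
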